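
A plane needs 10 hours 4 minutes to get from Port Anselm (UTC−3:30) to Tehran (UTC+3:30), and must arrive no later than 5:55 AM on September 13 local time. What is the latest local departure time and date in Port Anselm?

Target arrival in UTC: 5:55 AM − 3:30 = 2:25 AM on Sep 13.
Subtract 10 hours 4 minutes → departure 4:21 PM UTC on Sep 12.
Port Anselm is UTC−3:30: 4:21 PM − 3:30 = 12:51 PM on Sep 12.

12:51 PM on September 12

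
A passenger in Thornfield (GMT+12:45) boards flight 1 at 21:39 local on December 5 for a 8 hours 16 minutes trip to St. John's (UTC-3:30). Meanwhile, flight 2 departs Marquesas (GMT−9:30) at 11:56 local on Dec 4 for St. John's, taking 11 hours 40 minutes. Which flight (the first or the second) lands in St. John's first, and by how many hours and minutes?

Flight 1 in UTC: 21:39 − 12:45 = 08:54 on Dec 5.
+8 hours and 16 minutes → arrive 17:10 UTC on Dec 5.
Flight 2 in UTC: 11:56 + 9:30 = 21:26 on Dec 4.
+11 hours 40 minutes → arrive 09:06 UTC on Dec 5.
Flight 2 lands earlier by 8 hours 4 minutes.

the second, by 8 hours 4 minutes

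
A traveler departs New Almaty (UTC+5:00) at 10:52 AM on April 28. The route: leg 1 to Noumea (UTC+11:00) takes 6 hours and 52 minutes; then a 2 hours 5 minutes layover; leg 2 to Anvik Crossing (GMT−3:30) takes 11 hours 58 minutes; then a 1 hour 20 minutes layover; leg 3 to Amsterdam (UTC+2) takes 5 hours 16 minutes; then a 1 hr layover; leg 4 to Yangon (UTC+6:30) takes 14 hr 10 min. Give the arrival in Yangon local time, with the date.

7:03 AM on Apr 30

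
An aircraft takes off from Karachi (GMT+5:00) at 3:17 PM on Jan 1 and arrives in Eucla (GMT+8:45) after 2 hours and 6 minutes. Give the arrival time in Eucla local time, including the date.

9:08 PM on January 1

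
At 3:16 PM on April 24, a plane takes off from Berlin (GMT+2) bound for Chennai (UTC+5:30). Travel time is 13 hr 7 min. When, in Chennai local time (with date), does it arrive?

7:53 AM on Apr 25

Chennai is 3:30 ahead of Berlin.
After 13 hours 7 minutes it is 4:23 AM (Apr 25) in Berlin.
Shift by the zone difference: 4:23 AM + 3:30 = 7:53 AM on Apr 25 in Chennai.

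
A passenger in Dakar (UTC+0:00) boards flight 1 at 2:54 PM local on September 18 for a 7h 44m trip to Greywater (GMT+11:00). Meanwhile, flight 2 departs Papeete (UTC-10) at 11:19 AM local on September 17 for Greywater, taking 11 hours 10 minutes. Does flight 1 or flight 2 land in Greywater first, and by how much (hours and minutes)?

the second, by 14 hours 9 minutes

Flight 1 departs at 2:54 PM UTC (Sep 18).
+7 hours 44 minutes → arrive 10:38 PM UTC on Sep 18.
Flight 2 in UTC: 11:19 AM + 10:00 = 9:19 PM on Sep 17.
+11 hours and 10 minutes → arrive 8:29 AM UTC on Sep 18.
Flight 2 lands earlier by 14 hours 9 minutes.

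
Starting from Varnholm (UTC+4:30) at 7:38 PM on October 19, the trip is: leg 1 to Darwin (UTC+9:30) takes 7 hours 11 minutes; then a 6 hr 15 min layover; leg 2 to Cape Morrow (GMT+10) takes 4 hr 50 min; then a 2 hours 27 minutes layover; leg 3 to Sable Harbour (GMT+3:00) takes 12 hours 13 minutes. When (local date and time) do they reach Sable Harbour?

3:04 AM on Oct 21

Convert departure to UTC: 7:38 PM − 4:30 = 3:08 PM UTC on Oct 19.
Add 7 hours and 11 minutes leg 1 → 10:19 PM UTC.
Add 6 hours 15 minutes layover in Darwin → 4:34 AM UTC (Oct 20).
Add 4 hours and 50 minutes leg 2 → 9:24 AM UTC.
Add 2 hours 27 minutes layover in Cape Morrow → 11:51 AM UTC.
Add 12 hours 13 minutes leg 3 → 12:04 AM UTC (Oct 21).
Sable Harbour is UTC+3:00, so local arrival = 12:04 AM + 3:00 = 3:04 AM on Oct 21.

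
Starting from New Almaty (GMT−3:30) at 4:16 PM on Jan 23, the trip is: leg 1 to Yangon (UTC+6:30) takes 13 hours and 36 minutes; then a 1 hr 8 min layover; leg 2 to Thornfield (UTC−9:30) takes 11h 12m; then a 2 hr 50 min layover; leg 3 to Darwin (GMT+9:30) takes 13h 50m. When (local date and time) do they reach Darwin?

11:52 PM on Jan 25

Convert departure to UTC: 4:16 PM + 3:30 = 7:46 PM UTC on Jan 23.
Add 13 hours and 36 minutes leg 1 → 9:22 AM UTC (Jan 24).
Add 1 hour and 8 minutes layover in Yangon → 10:30 AM UTC.
Add 11 hours 12 minutes leg 2 → 9:42 PM UTC.
Add 2 hours and 50 minutes layover in Thornfield → 12:32 AM UTC (Jan 25).
Add 13 hours 50 minutes leg 3 → 2:22 PM UTC.
Darwin is UTC+9:30, so local arrival = 2:22 PM + 9:30 = 11:52 PM on Jan 25.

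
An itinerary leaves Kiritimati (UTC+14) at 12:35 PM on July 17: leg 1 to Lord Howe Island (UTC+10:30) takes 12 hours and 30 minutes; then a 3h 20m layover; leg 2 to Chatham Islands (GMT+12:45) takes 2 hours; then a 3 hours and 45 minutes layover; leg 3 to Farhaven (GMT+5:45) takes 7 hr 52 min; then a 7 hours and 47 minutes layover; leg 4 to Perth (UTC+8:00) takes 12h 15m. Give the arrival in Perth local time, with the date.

8:04 AM on July 19

Convert departure to UTC: 12:35 PM − 14:00 = 10:35 PM UTC on Jul 16.
Add 12 hours 30 minutes leg 1 → 11:05 AM UTC (Jul 17).
Add 3 hours 20 minutes layover in Lord Howe Island → 2:25 PM UTC.
Add 2 hours leg 2 → 4:25 PM UTC.
Add 3 hours 45 minutes layover in Chatham Islands → 8:10 PM UTC.
Add 7 hours and 52 minutes leg 3 → 4:02 AM UTC (Jul 18).
Add 7 hours 47 minutes layover in Farhaven → 11:49 AM UTC.
Add 12 hours and 15 minutes leg 4 → 12:04 AM UTC (Jul 19).
Perth is UTC+8:00, so local arrival = 12:04 AM + 8:00 = 8:04 AM on Jul 19.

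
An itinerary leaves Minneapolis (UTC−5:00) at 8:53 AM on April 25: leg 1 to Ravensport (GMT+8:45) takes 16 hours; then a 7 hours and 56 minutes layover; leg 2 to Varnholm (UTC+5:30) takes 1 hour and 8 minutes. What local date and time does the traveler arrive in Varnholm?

8:27 PM on April 26

Convert departure to UTC: 8:53 AM + 5:00 = 1:53 PM UTC on Apr 25.
Add 16 hours leg 1 → 5:53 AM UTC (Apr 26).
Add 7 hours and 56 minutes layover in Ravensport → 1:49 PM UTC.
Add 1 hour 8 minutes leg 2 → 2:57 PM UTC.
Varnholm is UTC+5:30, so local arrival = 2:57 PM + 5:30 = 8:27 PM on Apr 26.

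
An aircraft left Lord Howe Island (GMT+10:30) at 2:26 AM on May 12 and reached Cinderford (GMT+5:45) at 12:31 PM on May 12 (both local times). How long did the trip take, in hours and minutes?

14 hours 50 minutes

Departure in UTC: 2:26 AM − 10:30 = 3:56 PM on May 11.
Arrival in UTC: 12:31 PM − 5:45 = 6:46 AM on May 12.
Elapsed = 6:46 AM − 3:56 PM (+1 day) = 14 hours 50 minutes.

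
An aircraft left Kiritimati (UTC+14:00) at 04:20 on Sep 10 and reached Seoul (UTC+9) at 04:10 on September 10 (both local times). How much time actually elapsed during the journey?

4 hours 50 minutes

Departure in UTC: 04:20 − 14:00 = 14:20 on Sep 9.
Arrival in UTC: 04:10 − 9:00 = 19:10 on Sep 9.
Elapsed = 19:10 − 14:20 = 4 hours 50 minutes.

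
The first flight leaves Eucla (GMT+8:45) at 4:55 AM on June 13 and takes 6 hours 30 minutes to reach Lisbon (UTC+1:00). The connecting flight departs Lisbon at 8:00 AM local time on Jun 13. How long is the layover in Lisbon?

Convert departure to UTC: 4:55 AM − 8:45 = 8:10 PM UTC on Jun 12.
Add 6 hours 30 minutes flight time → 2:40 AM UTC (Jun 13).
Lisbon is UTC+1:00, so local arrival = 2:40 AM + 1:00 = 3:40 AM on Jun 13.
Layover = 8:00 AM − 3:40 AM = 4 hours 20 minutes.

4 hours 20 minutes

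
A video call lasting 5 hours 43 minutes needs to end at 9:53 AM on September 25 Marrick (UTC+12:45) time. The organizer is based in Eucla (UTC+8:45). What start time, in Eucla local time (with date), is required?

Target end time in UTC: 9:53 AM − 12:45 = 9:08 PM on Sep 24.
Subtract 5 hours 43 minutes → start 3:25 PM UTC on Sep 24.
Eucla is UTC+8:45: 3:25 PM + 8:45 = 12:10 AM on Sep 25.

12:10 AM on September 25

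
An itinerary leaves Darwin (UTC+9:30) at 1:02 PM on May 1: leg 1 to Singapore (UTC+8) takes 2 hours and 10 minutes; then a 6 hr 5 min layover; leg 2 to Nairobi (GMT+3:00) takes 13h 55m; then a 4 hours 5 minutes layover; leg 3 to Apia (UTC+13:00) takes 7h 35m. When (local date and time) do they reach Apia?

2:22 AM on May 3

Convert departure to UTC: 1:02 PM − 9:30 = 3:32 AM UTC on May 1.
Add 2 hours and 10 minutes leg 1 → 5:42 AM UTC.
Add 6 hours and 5 minutes layover in Singapore → 11:47 AM UTC.
Add 13 hours 55 minutes leg 2 → 1:42 AM UTC (May 2).
Add 4 hours and 5 minutes layover in Nairobi → 5:47 AM UTC.
Add 7 hours and 35 minutes leg 3 → 1:22 PM UTC.
Apia is UTC+13:00, so local arrival = 1:22 PM + 13:00 = 2:22 AM on May 3.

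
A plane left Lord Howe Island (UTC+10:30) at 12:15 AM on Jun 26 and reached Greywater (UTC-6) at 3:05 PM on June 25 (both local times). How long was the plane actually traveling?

7 hours 20 minutes

Greywater is 16:30 behind Lord Howe Island.
Clock-face elapsed time (ignoring zones) is −9 hours 10 minutes.
Actual elapsed = −9 hours 10 minutes + 16:30 = 7 hours 20 minutes.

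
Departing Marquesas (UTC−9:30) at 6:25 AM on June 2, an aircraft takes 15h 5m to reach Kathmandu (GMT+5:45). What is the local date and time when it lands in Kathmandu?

12:45 PM on Jun 3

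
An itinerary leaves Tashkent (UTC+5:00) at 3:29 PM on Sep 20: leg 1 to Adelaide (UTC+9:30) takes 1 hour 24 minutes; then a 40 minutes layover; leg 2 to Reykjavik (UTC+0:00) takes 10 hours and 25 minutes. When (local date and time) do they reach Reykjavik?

10:58 PM on September 20

Convert departure to UTC: 3:29 PM − 5:00 = 10:29 AM UTC on Sep 20.
Add 1 hour 24 minutes leg 1 → 11:53 AM UTC.
Add 40 minutes layover in Adelaide → 12:33 PM UTC.
Add 10 hours and 25 minutes leg 2 → 10:58 PM UTC.
Reykjavik is UTC+0, so local arrival is the same: 10:58 PM on Sep 20.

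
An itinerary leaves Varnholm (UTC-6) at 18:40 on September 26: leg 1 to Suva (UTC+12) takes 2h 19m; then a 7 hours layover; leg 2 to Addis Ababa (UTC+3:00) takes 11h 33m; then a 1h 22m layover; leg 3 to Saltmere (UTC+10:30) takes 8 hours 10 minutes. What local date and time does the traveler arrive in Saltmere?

17:34 on September 28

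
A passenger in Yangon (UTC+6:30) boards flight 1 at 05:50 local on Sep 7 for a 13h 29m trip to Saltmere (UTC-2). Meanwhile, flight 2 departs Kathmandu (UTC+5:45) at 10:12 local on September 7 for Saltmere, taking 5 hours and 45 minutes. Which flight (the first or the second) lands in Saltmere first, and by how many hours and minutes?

the second, by 2 hours 37 minutes

Flight 1 in UTC: 05:50 − 6:30 = 23:20 on Sep 6.
+13 hours and 29 minutes → arrive 12:49 UTC on Sep 7.
Flight 2 in UTC: 10:12 − 5:45 = 04:27 on Sep 7.
+5 hours 45 minutes → arrive 10:12 UTC on Sep 7.
Flight 2 lands earlier by 2 hours 37 minutes.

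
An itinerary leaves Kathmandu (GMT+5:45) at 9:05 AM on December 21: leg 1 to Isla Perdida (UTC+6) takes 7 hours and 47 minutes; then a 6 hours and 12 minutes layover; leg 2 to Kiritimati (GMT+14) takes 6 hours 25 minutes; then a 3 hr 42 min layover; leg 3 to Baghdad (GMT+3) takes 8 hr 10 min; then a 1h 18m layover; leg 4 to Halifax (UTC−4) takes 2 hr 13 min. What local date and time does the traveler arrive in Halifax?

11:07 AM on December 22

Convert departure to UTC: 9:05 AM − 5:45 = 3:20 AM UTC on Dec 21.
Add 7 hours and 47 minutes leg 1 → 11:07 AM UTC.
Add 6 hours and 12 minutes layover in Isla Perdida → 5:19 PM UTC.
Add 6 hours 25 minutes leg 2 → 11:44 PM UTC.
Add 3 hours 42 minutes layover in Kiritimati → 3:26 AM UTC (Dec 22).
Add 8 hours and 10 minutes leg 3 → 11:36 AM UTC.
Add 1 hour 18 minutes layover in Baghdad → 12:54 PM UTC.
Add 2 hours 13 minutes leg 4 → 3:07 PM UTC.
Halifax is UTC−4:00, so local arrival = 3:07 PM − 4:00 = 11:07 AM on Dec 22.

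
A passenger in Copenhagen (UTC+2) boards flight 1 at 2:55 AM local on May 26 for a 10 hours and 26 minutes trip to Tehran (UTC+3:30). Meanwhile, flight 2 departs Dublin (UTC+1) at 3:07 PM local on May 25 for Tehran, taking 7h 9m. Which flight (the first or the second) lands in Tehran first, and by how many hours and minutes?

the second, by 14 hours 5 minutes

Flight 1 in UTC: 2:55 AM − 2:00 = 12:55 AM on May 26.
+10 hours and 26 minutes → arrive 11:21 AM UTC on May 26.
Flight 2 in UTC: 3:07 PM − 1:00 = 2:07 PM on May 25.
+7 hours and 9 minutes → arrive 9:16 PM UTC on May 25.
Flight 2 lands earlier by 14 hours 5 minutes.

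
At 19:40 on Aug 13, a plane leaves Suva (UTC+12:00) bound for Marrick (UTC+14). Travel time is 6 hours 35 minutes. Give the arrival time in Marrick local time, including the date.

Marrick is 2:00 ahead of Suva.
After 6 hours and 35 minutes it is 02:15 (Aug 14) in Suva.
Shift by the zone difference: 02:15 + 2:00 = 04:15 on Aug 14 in Marrick.

04:15 on Aug 14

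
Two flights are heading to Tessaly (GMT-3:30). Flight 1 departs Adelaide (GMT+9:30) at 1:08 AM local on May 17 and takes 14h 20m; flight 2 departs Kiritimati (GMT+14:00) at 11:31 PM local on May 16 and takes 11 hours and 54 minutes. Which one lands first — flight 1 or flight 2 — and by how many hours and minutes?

the second, by 8 hours 33 minutes

Flight 1 in UTC: 1:08 AM − 9:30 = 3:38 PM on May 16.
+14 hours 20 minutes → arrive 5:58 AM UTC on May 17.
Flight 2 in UTC: 11:31 PM − 14:00 = 9:31 AM on May 16.
+11 hours and 54 minutes → arrive 9:25 PM UTC on May 16.
Flight 2 lands earlier by 8 hours 33 minutes.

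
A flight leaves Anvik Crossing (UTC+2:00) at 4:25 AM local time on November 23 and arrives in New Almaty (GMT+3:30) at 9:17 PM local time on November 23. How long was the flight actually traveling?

New Almaty is 1:30 ahead of Anvik Crossing.
Clock-face elapsed time (ignoring zones) is 16 hours 52 minutes.
Actual elapsed = 16 hours 52 minutes − 1:30 = 15 hours 22 minutes.

15 hours 22 minutes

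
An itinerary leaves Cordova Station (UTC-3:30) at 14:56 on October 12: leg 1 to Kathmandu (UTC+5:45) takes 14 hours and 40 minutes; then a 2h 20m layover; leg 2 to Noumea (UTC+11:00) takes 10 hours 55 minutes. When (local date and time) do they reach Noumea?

09:21 on October 14

Convert departure to UTC: 14:56 + 3:30 = 18:26 UTC on Oct 12.
Add 14 hours and 40 minutes leg 1 → 09:06 UTC (Oct 13).
Add 2 hours 20 minutes layover in Kathmandu → 11:26 UTC.
Add 10 hours and 55 minutes leg 2 → 22:21 UTC.
Noumea is UTC+11:00, so local arrival = 22:21 + 11:00 = 09:21 on Oct 14.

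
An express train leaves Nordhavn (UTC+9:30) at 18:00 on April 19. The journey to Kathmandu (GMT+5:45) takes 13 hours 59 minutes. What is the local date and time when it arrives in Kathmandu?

Convert departure to UTC: 18:00 − 9:30 = 08:30 UTC on Apr 19.
Add 13 hours 59 minutes travel time → 22:29 UTC.
Kathmandu is UTC+5:45, so local arrival = 22:29 + 5:45 = 04:14 on Apr 20.

04:14 on April 20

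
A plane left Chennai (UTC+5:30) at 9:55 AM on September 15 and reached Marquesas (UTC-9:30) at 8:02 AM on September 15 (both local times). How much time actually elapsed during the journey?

13 hours 7 minutes

Departure in UTC: 9:55 AM − 5:30 = 4:25 AM on Sep 15.
Arrival in UTC: 8:02 AM + 9:30 = 5:32 PM on Sep 15.
Elapsed = 5:32 PM − 4:25 AM = 13 hours 7 minutes.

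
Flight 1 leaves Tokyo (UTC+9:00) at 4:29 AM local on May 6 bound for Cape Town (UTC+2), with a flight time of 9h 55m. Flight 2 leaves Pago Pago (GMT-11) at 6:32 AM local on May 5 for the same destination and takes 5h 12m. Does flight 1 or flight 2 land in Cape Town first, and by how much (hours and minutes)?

the second, by 6 hours 40 minutes

Flight 1 in UTC: 4:29 AM − 9:00 = 7:29 PM on May 5.
+9 hours and 55 minutes → arrive 5:24 AM UTC on May 6.
Flight 2 in UTC: 6:32 AM + 11:00 = 5:32 PM on May 5.
+5 hours 12 minutes → arrive 10:44 PM UTC on May 5.
Flight 2 lands earlier by 6 hours 40 minutes.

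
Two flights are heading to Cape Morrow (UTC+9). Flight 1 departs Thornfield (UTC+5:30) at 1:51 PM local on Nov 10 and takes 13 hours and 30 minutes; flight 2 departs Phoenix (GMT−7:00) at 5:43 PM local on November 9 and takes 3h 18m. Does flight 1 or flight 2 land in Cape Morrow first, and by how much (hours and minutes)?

the second, by 17 hours 50 minutes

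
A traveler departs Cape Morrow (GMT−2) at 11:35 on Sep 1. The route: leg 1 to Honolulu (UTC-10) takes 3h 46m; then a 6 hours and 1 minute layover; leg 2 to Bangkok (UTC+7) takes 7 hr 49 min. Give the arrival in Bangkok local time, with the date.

14:11 on September 2

Convert departure to UTC: 11:35 + 2:00 = 13:35 UTC on Sep 1.
Add 3 hours and 46 minutes leg 1 → 17:21 UTC.
Add 6 hours and 1 minute layover in Honolulu → 23:22 UTC.
Add 7 hours and 49 minutes leg 2 → 07:11 UTC (Sep 2).
Bangkok is UTC+7:00, so local arrival = 07:11 + 7:00 = 14:11 on Sep 2.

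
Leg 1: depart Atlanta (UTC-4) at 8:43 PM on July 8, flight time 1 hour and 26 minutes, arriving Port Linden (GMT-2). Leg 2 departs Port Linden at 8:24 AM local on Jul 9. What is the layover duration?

8 hours 15 minutes

Convert departure to UTC: 8:43 PM + 4:00 = 12:43 AM UTC on Jul 9.
Add 1 hour 26 minutes flight time → 2:09 AM UTC.
Port Linden is UTC−2:00, so local arrival = 2:09 AM − 2:00 = 12:09 AM on Jul 9.
Layover = 8:24 AM − 12:09 AM = 8 hours 15 minutes.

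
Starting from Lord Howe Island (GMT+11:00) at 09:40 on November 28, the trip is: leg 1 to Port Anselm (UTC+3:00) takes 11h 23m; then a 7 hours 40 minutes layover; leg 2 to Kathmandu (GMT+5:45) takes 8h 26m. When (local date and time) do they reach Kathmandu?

07:54 on Nov 29

Convert departure to UTC: 09:40 − 11:00 = 22:40 UTC on Nov 27.
Add 11 hours 23 minutes leg 1 → 10:03 UTC (Nov 28).
Add 7 hours 40 minutes layover in Port Anselm → 17:43 UTC.
Add 8 hours and 26 minutes leg 2 → 02:09 UTC (Nov 29).
Kathmandu is UTC+5:45, so local arrival = 02:09 + 5:45 = 07:54 on Nov 29.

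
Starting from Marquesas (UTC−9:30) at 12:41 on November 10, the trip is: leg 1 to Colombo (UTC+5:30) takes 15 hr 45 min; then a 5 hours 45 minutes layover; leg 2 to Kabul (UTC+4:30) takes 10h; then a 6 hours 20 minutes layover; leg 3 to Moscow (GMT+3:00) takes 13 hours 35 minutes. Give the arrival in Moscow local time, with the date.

Convert departure to UTC: 12:41 + 9:30 = 22:11 UTC on Nov 10.
Add 15 hours 45 minutes leg 1 → 13:56 UTC (Nov 11).
Add 5 hours 45 minutes layover in Colombo → 19:41 UTC.
Add 10 hours leg 2 → 05:41 UTC (Nov 12).
Add 6 hours and 20 minutes layover in Kabul → 12:01 UTC.
Add 13 hours 35 minutes leg 3 → 01:36 UTC (Nov 13).
Moscow is UTC+3:00, so local arrival = 01:36 + 3:00 = 04:36 on Nov 13.

04:36 on Nov 13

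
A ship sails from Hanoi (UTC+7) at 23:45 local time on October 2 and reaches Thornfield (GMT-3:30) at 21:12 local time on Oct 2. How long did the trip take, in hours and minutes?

7 hours 57 minutes

Thornfield is 10:30 behind Hanoi.
Clock-face elapsed time (ignoring zones) is −2 hours 33 minutes.
Actual elapsed = −2 hours 33 minutes + 10:30 = 7 hours 57 minutes.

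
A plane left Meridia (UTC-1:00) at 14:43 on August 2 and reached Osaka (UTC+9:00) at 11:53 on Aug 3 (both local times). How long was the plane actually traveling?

11 hours 10 minutes

Departure in UTC: 14:43 + 1:00 = 15:43 on Aug 2.
Arrival in UTC: 11:53 − 9:00 = 02:53 on Aug 3.
Elapsed = 02:53 − 15:43 (+1 day) = 11 hours 10 minutes.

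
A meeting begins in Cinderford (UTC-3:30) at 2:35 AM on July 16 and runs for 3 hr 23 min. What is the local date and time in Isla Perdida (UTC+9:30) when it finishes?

6:58 PM on July 16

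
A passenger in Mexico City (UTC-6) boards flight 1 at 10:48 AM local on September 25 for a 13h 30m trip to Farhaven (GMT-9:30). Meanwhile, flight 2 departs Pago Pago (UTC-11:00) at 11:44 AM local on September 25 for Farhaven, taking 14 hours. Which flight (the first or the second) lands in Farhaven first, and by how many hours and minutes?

Flight 1 in UTC: 10:48 AM + 6:00 = 4:48 PM on Sep 25.
+13 hours and 30 minutes → arrive 6:18 AM UTC on Sep 26.
Flight 2 in UTC: 11:44 AM + 11:00 = 10:44 PM on Sep 25.
+14 hours → arrive 12:44 PM UTC on Sep 26.
Flight 1 lands earlier by 6 hours 26 minutes.

the first, by 6 hours 26 minutes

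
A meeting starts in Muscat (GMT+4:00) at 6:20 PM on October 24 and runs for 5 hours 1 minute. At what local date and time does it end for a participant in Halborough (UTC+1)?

8:21 PM on October 24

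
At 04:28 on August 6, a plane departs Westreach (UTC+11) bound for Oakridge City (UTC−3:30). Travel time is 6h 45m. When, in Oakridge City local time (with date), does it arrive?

Convert departure to UTC: 04:28 − 11:00 = 17:28 UTC on Aug 5.
Add 6 hours 45 minutes travel time → 00:13 UTC (Aug 6).
Oakridge City is UTC−3:30, so local arrival = 00:13 − 3:30 = 20:43 on Aug 5.

20:43 on Aug 5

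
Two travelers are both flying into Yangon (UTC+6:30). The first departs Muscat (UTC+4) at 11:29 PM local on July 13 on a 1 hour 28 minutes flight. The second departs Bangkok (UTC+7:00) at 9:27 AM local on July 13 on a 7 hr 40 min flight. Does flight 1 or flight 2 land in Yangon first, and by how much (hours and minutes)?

the second, by 10 hours 50 minutes

Flight 1 in UTC: 11:29 PM − 4:00 = 7:29 PM on Jul 13.
+1 hour 28 minutes → arrive 8:57 PM UTC on Jul 13.
Flight 2 in UTC: 9:27 AM − 7:00 = 2:27 AM on Jul 13.
+7 hours 40 minutes → arrive 10:07 AM UTC on Jul 13.
Flight 2 lands earlier by 10 hours 50 minutes.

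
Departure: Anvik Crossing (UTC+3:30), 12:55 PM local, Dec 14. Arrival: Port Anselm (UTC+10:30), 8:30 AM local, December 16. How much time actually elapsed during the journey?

36 hours 35 minutes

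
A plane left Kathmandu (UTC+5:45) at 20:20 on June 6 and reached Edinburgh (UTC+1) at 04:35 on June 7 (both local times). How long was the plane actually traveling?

13 hours

Departure in UTC: 20:20 − 5:45 = 14:35 on Jun 6.
Arrival in UTC: 04:35 − 1:00 = 03:35 on Jun 7.
Elapsed = 03:35 − 14:35 (+1 day) = 13 hours.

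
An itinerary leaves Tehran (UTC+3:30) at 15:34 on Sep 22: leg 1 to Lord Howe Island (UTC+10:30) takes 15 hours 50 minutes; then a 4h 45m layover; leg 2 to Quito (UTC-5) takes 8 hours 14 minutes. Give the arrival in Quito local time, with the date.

11:53 on September 23

Convert departure to UTC: 15:34 − 3:30 = 12:04 UTC on Sep 22.
Add 15 hours and 50 minutes leg 1 → 03:54 UTC (Sep 23).
Add 4 hours 45 minutes layover in Lord Howe Island → 08:39 UTC.
Add 8 hours 14 minutes leg 2 → 16:53 UTC.
Quito is UTC−5:00, so local arrival = 16:53 − 5:00 = 11:53 on Sep 23.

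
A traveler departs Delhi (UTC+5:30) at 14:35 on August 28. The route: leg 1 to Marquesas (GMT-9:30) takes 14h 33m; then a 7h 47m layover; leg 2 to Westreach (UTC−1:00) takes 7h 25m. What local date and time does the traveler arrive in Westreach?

Convert departure to UTC: 14:35 − 5:30 = 09:05 UTC on Aug 28.
Add 14 hours 33 minutes leg 1 → 23:38 UTC.
Add 7 hours and 47 minutes layover in Marquesas → 07:25 UTC (Aug 29).
Add 7 hours and 25 minutes leg 2 → 14:50 UTC.
Westreach is UTC−1:00, so local arrival = 14:50 − 1:00 = 13:50 on Aug 29.

13:50 on August 29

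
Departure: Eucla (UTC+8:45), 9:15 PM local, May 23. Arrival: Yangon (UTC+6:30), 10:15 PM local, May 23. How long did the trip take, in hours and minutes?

3 hours 15 minutes

Departure in UTC: 9:15 PM − 8:45 = 12:30 PM on May 23.
Arrival in UTC: 10:15 PM − 6:30 = 3:45 PM on May 23.
Elapsed = 3:45 PM − 12:30 PM = 3 hours 15 minutes.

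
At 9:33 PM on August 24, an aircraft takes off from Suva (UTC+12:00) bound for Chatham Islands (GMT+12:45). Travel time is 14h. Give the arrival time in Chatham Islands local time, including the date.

12:18 PM on Aug 25

Chatham Islands is 0:45 ahead of Suva.
After 14 hours it is 11:33 AM (Aug 25) in Suva.
Shift by the zone difference: 11:33 AM + 0:45 = 12:18 PM on Aug 25 in Chatham Islands.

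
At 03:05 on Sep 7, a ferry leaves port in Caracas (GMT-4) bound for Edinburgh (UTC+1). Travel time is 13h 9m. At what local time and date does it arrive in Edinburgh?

Edinburgh is 5:00 ahead of Caracas.
After 13 hours 9 minutes it is 16:14 in Caracas.
Shift by the zone difference: 16:14 + 5:00 = 21:14 on Sep 7 in Edinburgh.

21:14 on September 7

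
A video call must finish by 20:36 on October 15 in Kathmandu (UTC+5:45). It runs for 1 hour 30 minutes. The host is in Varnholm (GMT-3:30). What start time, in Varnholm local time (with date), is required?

Target end time in UTC: 20:36 − 5:45 = 14:51 on Oct 15.
Subtract 1 hour and 30 minutes → start 13:21 UTC on Oct 15.
Varnholm is UTC−3:30: 13:21 − 3:30 = 09:51 on Oct 15.

09:51 on October 15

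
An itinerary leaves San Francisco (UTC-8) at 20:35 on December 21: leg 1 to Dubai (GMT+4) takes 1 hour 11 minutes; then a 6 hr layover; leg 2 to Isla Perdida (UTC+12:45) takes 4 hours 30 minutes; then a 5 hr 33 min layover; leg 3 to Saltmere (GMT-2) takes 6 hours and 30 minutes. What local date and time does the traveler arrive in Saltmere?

02:19 on December 23

Convert departure to UTC: 20:35 + 8:00 = 04:35 UTC on Dec 22.
Add 1 hour 11 minutes leg 1 → 05:46 UTC.
Add 6 hours layover in Dubai → 11:46 UTC.
Add 4 hours and 30 minutes leg 2 → 16:16 UTC.
Add 5 hours and 33 minutes layover in Isla Perdida → 21:49 UTC.
Add 6 hours 30 minutes leg 3 → 04:19 UTC (Dec 23).
Saltmere is UTC−2:00, so local arrival = 04:19 − 2:00 = 02:19 on Dec 23.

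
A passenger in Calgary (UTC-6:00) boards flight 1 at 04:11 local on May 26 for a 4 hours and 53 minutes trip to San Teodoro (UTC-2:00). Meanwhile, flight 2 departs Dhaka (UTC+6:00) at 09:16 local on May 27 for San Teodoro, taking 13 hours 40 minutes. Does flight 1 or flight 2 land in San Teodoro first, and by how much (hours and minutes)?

the first, by 25 hours 52 minutes

Flight 1 in UTC: 04:11 + 6:00 = 10:11 on May 26.
+4 hours 53 minutes → arrive 15:04 UTC on May 26.
Flight 2 in UTC: 09:16 − 6:00 = 03:16 on May 27.
+13 hours and 40 minutes → arrive 16:56 UTC on May 27.
Flight 1 lands earlier by 25 hours 52 minutes.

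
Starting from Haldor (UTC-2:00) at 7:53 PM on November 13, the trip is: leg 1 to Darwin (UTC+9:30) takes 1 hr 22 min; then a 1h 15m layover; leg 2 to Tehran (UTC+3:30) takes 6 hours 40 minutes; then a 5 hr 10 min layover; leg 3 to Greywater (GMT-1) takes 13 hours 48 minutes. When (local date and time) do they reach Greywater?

Convert departure to UTC: 7:53 PM + 2:00 = 9:53 PM UTC on Nov 13.
Add 1 hour and 22 minutes leg 1 → 11:15 PM UTC.
Add 1 hour 15 minutes layover in Darwin → 12:30 AM UTC (Nov 14).
Add 6 hours and 40 minutes leg 2 → 7:10 AM UTC.
Add 5 hours 10 minutes layover in Tehran → 12:20 PM UTC.
Add 13 hours and 48 minutes leg 3 → 2:08 AM UTC (Nov 15).
Greywater is UTC−1:00, so local arrival = 2:08 AM − 1:00 = 1:08 AM on Nov 15.

1:08 AM on November 15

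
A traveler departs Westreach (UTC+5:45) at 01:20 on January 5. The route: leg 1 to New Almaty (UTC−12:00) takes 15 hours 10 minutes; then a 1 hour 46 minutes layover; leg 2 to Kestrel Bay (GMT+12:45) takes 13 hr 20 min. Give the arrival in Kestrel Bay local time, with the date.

Convert departure to UTC: 01:20 − 5:45 = 19:35 UTC on Jan 4.
Add 15 hours 10 minutes leg 1 → 10:45 UTC (Jan 5).
Add 1 hour 46 minutes layover in New Almaty → 12:31 UTC.
Add 13 hours 20 minutes leg 2 → 01:51 UTC (Jan 6).
Kestrel Bay is UTC+12:45, so local arrival = 01:51 + 12:45 = 14:36 on Jan 6.

14:36 on Jan 6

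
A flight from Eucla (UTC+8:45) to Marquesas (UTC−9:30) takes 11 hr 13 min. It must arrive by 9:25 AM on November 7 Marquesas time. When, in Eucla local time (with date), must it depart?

Target arrival in UTC: 9:25 AM + 9:30 = 6:55 PM on Nov 7.
Subtract 11 hours and 13 minutes → departure 7:42 AM UTC on Nov 7.
Eucla is UTC+8:45: 7:42 AM + 8:45 = 4:27 PM on Nov 7.

4:27 PM on November 7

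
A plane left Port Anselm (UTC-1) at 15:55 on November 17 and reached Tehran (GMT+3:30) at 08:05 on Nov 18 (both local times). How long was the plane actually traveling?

Departure in UTC: 15:55 + 1:00 = 16:55 on Nov 17.
Arrival in UTC: 08:05 − 3:30 = 04:35 on Nov 18.
Elapsed = 04:35 − 16:55 (+1 day) = 11 hours 40 minutes.

11 hours 40 minutes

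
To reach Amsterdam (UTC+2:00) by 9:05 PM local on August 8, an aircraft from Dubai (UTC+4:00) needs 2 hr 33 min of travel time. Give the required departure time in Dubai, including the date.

Target arrival in UTC: 9:05 PM − 2:00 = 7:05 PM on Aug 8.
Subtract 2 hours and 33 minutes → departure 4:32 PM UTC on Aug 8.
Dubai is UTC+4:00: 4:32 PM + 4:00 = 8:32 PM on Aug 8.

8:32 PM on August 8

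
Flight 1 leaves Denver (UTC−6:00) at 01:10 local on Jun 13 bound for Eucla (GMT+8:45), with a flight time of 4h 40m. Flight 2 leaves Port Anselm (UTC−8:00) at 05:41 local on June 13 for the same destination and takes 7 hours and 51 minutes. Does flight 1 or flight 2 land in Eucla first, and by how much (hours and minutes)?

the first, by 9 hours 42 minutes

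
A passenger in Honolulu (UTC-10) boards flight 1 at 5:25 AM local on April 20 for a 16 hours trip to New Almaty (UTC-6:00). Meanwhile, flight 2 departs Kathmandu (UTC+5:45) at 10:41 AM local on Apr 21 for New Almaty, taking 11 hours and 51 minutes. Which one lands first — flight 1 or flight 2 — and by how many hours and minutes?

the first, by 9 hours 22 minutes

Flight 1 in UTC: 5:25 AM + 10:00 = 3:25 PM on Apr 20.
+16 hours → arrive 7:25 AM UTC on Apr 21.
Flight 2 in UTC: 10:41 AM − 5:45 = 4:56 AM on Apr 21.
+11 hours 51 minutes → arrive 4:47 PM UTC on Apr 21.
Flight 1 lands earlier by 9 hours 22 minutes.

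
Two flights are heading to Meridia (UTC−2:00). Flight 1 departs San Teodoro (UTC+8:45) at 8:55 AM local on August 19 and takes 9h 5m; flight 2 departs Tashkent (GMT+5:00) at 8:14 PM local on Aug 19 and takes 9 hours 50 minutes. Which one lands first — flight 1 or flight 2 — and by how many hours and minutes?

Flight 1 in UTC: 8:55 AM − 8:45 = 12:10 AM on Aug 19.
+9 hours and 5 minutes → arrive 9:15 AM UTC on Aug 19.
Flight 2 in UTC: 8:14 PM − 5:00 = 3:14 PM on Aug 19.
+9 hours and 50 minutes → arrive 1:04 AM UTC on Aug 20.
Flight 1 lands earlier by 15 hours 49 minutes.

the first, by 15 hours 49 minutes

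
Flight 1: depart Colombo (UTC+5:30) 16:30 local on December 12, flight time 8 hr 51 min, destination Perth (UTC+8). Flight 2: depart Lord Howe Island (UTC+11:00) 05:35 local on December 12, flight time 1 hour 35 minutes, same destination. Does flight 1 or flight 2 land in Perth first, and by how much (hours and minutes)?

Flight 1 in UTC: 16:30 − 5:30 = 11:00 on Dec 12.
+8 hours and 51 minutes → arrive 19:51 UTC on Dec 12.
Flight 2 in UTC: 05:35 − 11:00 = 18:35 on Dec 11.
+1 hour 35 minutes → arrive 20:10 UTC on Dec 11.
Flight 2 lands earlier by 23 hours 41 minutes.

the second, by 23 hours 41 minutes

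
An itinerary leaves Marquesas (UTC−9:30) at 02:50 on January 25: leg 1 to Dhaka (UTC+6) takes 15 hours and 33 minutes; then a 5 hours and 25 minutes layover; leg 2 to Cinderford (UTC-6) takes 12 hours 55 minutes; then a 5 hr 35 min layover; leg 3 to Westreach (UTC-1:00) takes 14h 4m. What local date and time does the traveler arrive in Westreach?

16:52 on January 27

Convert departure to UTC: 02:50 + 9:30 = 12:20 UTC on Jan 25.
Add 15 hours and 33 minutes leg 1 → 03:53 UTC (Jan 26).
Add 5 hours 25 minutes layover in Dhaka → 09:18 UTC.
Add 12 hours and 55 minutes leg 2 → 22:13 UTC.
Add 5 hours and 35 minutes layover in Cinderford → 03:48 UTC (Jan 27).
Add 14 hours and 4 minutes leg 3 → 17:52 UTC.
Westreach is UTC−1:00, so local arrival = 17:52 − 1:00 = 16:52 on Jan 27.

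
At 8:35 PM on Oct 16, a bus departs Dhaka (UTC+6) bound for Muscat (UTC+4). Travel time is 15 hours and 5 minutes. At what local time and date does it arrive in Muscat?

9:40 AM on Oct 17

Convert departure to UTC: 8:35 PM − 6:00 = 2:35 PM UTC on Oct 16.
Add 15 hours and 5 minutes travel time → 5:40 AM UTC (Oct 17).
Muscat is UTC+4:00, so local arrival = 5:40 AM + 4:00 = 9:40 AM on Oct 17.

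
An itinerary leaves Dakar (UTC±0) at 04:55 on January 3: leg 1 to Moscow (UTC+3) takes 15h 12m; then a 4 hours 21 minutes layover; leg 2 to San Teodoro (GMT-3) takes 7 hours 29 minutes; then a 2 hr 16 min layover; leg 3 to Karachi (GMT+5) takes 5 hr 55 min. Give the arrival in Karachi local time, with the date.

Dakar is at UTC+0, so departure is already 04:55 UTC on Jan 3.
Add 15 hours 12 minutes leg 1 → 20:07 UTC.
Add 4 hours 21 minutes layover in Moscow → 00:28 UTC (Jan 4).
Add 7 hours 29 minutes leg 2 → 07:57 UTC.
Add 2 hours 16 minutes layover in San Teodoro → 10:13 UTC.
Add 5 hours and 55 minutes leg 3 → 16:08 UTC.
Karachi is UTC+5:00, so local arrival = 16:08 + 5:00 = 21:08 on Jan 4.

21:08 on January 4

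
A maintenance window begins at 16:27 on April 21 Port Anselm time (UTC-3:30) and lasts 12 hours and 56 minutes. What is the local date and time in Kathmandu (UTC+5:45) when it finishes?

Convert start to UTC: 16:27 + 3:30 = 19:57 UTC on Apr 21.
Add 12 hours and 56 minutes duration → 08:53 UTC (Apr 22).
Kathmandu is UTC+5:45, so local end time = 08:53 + 5:45 = 14:38 on Apr 22.

14:38 on Apr 22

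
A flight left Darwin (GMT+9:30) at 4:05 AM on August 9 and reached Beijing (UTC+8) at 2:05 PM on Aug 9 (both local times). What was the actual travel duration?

11 hours 30 minutes

Beijing is 1:30 behind Darwin.
Clock-face elapsed time (ignoring zones) is 10 hours.
Actual elapsed = 10 hours + 1:30 = 11 hours 30 minutes.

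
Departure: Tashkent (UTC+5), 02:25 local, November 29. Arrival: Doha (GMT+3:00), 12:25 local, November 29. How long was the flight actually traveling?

Departure in UTC: 02:25 − 5:00 = 21:25 on Nov 28.
Arrival in UTC: 12:25 − 3:00 = 09:25 on Nov 29.
Elapsed = 09:25 − 21:25 (+1 day) = 12 hours.

12 hours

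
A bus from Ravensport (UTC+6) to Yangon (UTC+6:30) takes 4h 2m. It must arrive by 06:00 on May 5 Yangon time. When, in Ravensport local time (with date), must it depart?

Target arrival in UTC: 06:00 − 6:30 = 23:30 on May 4.
Subtract 4 hours and 2 minutes → departure 19:28 UTC on May 4.
Ravensport is UTC+6:00: 19:28 + 6:00 = 01:28 on May 5.

01:28 on May 5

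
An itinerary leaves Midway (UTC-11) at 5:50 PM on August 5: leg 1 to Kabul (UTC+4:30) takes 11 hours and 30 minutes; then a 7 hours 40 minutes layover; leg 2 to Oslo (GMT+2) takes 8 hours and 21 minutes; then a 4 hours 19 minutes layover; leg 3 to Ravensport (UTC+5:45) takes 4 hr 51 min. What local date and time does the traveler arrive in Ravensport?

Convert departure to UTC: 5:50 PM + 11:00 = 4:50 AM UTC on Aug 6.
Add 11 hours 30 minutes leg 1 → 4:20 PM UTC.
Add 7 hours 40 minutes layover in Kabul → 12:00 AM UTC (Aug 7).
Add 8 hours and 21 minutes leg 2 → 8:21 AM UTC.
Add 4 hours and 19 minutes layover in Oslo → 12:40 PM UTC.
Add 4 hours 51 minutes leg 3 → 5:31 PM UTC.
Ravensport is UTC+5:45, so local arrival = 5:31 PM + 5:45 = 11:16 PM on Aug 7.

11:16 PM on August 7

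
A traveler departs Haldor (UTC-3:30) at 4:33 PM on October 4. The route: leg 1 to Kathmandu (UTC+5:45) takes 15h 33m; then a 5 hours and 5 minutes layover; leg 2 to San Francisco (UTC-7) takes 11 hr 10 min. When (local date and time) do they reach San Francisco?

8:51 PM on October 5

Convert departure to UTC: 4:33 PM + 3:30 = 8:03 PM UTC on Oct 4.
Add 15 hours and 33 minutes leg 1 → 11:36 AM UTC (Oct 5).
Add 5 hours 5 minutes layover in Kathmandu → 4:41 PM UTC.
Add 11 hours 10 minutes leg 2 → 3:51 AM UTC (Oct 6).
San Francisco is UTC−7:00, so local arrival = 3:51 AM − 7:00 = 8:51 PM on Oct 5.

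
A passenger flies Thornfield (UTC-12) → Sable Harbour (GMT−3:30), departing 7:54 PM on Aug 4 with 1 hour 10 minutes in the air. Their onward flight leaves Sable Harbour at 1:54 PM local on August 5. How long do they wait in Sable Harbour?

8 hours 20 minutes

Convert departure to UTC: 7:54 PM + 12:00 = 7:54 AM UTC on Aug 5.
Add 1 hour and 10 minutes flight time → 9:04 AM UTC.
Sable Harbour is UTC−3:30, so local arrival = 9:04 AM − 3:30 = 5:34 AM on Aug 5.
Layover = 1:54 PM − 5:34 AM = 8 hours 20 minutes.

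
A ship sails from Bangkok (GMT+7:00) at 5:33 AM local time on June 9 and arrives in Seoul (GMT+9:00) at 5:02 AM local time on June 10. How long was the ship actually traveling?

Departure in UTC: 5:33 AM − 7:00 = 10:33 PM on Jun 8.
Arrival in UTC: 5:02 AM − 9:00 = 8:02 PM on Jun 9.
Elapsed = 8:02 PM − 10:33 PM (+1 day) = 21 hours 29 minutes.

21 hours 29 minutes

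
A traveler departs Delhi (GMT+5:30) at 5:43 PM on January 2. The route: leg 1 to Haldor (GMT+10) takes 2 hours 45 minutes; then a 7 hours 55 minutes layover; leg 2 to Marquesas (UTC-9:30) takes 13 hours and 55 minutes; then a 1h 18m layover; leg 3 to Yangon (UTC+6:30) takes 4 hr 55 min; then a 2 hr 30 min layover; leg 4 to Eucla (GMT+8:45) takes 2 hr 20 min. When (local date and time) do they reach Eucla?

8:36 AM on Jan 4

Convert departure to UTC: 5:43 PM − 5:30 = 12:13 PM UTC on Jan 2.
Add 2 hours 45 minutes leg 1 → 2:58 PM UTC.
Add 7 hours 55 minutes layover in Haldor → 10:53 PM UTC.
Add 13 hours and 55 minutes leg 2 → 12:48 PM UTC (Jan 3).
Add 1 hour and 18 minutes layover in Marquesas → 2:06 PM UTC.
Add 4 hours 55 minutes leg 3 → 7:01 PM UTC.
Add 2 hours and 30 minutes layover in Yangon → 9:31 PM UTC.
Add 2 hours and 20 minutes leg 4 → 11:51 PM UTC.
Eucla is UTC+8:45, so local arrival = 11:51 PM + 8:45 = 8:36 AM on Jan 4.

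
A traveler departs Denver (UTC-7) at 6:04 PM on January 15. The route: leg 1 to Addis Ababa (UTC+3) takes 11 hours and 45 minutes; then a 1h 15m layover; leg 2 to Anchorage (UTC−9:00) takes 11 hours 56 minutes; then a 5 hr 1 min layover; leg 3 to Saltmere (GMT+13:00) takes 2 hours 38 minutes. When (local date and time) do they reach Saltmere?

Convert departure to UTC: 6:04 PM + 7:00 = 1:04 AM UTC on Jan 16.
Add 11 hours 45 minutes leg 1 → 12:49 PM UTC.
Add 1 hour 15 minutes layover in Addis Ababa → 2:04 PM UTC.
Add 11 hours and 56 minutes leg 2 → 2:00 AM UTC (Jan 17).
Add 5 hours 1 minute layover in Anchorage → 7:01 AM UTC.
Add 2 hours 38 minutes leg 3 → 9:39 AM UTC.
Saltmere is UTC+13:00, so local arrival = 9:39 AM + 13:00 = 10:39 PM on Jan 17.

10:39 PM on January 17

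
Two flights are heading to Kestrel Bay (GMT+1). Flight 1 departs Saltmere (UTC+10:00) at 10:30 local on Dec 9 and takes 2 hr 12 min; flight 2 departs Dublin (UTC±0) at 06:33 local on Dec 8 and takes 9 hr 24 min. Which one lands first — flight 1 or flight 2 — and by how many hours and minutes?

Flight 1 in UTC: 10:30 − 10:00 = 00:30 on Dec 9.
+2 hours and 12 minutes → arrive 02:42 UTC on Dec 9.
Flight 2 departs at 06:33 UTC (Dec 8).
+9 hours and 24 minutes → arrive 15:57 UTC on Dec 8.
Flight 2 lands earlier by 10 hours 45 minutes.

the second, by 10 hours 45 minutes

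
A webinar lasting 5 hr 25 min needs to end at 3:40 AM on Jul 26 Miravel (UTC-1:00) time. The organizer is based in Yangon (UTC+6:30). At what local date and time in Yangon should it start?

5:45 AM on July 26

Target end time in UTC: 3:40 AM + 1:00 = 4:40 AM on Jul 26.
Subtract 5 hours 25 minutes → start 11:15 PM UTC on Jul 25.
Yangon is UTC+6:30: 11:15 PM + 6:30 = 5:45 AM on Jul 26.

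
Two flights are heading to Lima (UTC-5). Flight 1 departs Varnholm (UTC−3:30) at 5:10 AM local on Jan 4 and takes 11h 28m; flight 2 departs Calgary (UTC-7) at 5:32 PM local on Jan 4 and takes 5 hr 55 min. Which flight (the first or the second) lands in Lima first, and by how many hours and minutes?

Flight 1 in UTC: 5:10 AM + 3:30 = 8:40 AM on Jan 4.
+11 hours and 28 minutes → arrive 8:08 PM UTC on Jan 4.
Flight 2 in UTC: 5:32 PM + 7:00 = 12:32 AM on Jan 5.
+5 hours and 55 minutes → arrive 6:27 AM UTC on Jan 5.
Flight 1 lands earlier by 10 hours 19 minutes.

the first, by 10 hours 19 minutes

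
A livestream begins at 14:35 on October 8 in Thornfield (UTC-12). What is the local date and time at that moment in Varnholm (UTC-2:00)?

In UTC: 14:35 + 12:00 = 02:35 on Oct 9.
Varnholm is UTC−2:00: 02:35 − 2:00 = 00:35 on Oct 9.

00:35 on Oct 9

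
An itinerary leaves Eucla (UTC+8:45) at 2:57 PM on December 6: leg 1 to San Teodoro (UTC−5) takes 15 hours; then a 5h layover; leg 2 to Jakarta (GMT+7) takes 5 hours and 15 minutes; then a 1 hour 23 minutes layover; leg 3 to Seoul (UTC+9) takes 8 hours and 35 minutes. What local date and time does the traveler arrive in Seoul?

2:25 AM on Dec 8

Convert departure to UTC: 2:57 PM − 8:45 = 6:12 AM UTC on Dec 6.
Add 15 hours leg 1 → 9:12 PM UTC.
Add 5 hours layover in San Teodoro → 2:12 AM UTC (Dec 7).
Add 5 hours 15 minutes leg 2 → 7:27 AM UTC.
Add 1 hour and 23 minutes layover in Jakarta → 8:50 AM UTC.
Add 8 hours and 35 minutes leg 3 → 5:25 PM UTC.
Seoul is UTC+9:00, so local arrival = 5:25 PM + 9:00 = 2:25 AM on Dec 8.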